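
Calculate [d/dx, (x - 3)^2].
2 x - 6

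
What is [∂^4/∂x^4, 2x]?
8\frac{d^{3}}{dx^{3}}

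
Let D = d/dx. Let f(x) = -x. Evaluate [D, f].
-1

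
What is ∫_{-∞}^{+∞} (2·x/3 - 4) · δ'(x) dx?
- \frac{2}{3}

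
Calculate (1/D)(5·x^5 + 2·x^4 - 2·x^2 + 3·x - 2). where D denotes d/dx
\frac{5 x^{6}}{6} + \frac{2 x^{5}}{5} - \frac{2 x^{3}}{3} + \frac{3 x^{2}}{2} - 2 x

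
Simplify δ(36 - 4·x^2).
\frac{\delta(x - 3) + \delta(x + 3)}{24}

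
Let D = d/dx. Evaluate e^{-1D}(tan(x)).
\tan{\left(x - 1 \right)}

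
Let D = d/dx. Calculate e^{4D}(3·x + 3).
3 x + 15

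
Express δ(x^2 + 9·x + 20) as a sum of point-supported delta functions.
\frac{\delta(x + 5) + \delta(x + 4)}{1}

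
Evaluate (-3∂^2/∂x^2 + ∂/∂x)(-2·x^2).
12 - 4 x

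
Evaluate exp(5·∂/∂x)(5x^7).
5 x^{7} + 175 x^{6} + 2625 x^{5} + 21875 x^{4} + 109375 x^{3} + 328125 x^{2} + 546875 x + 390625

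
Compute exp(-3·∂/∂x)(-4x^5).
- 4 x^{5} + 60 x^{4} - 360 x^{3} + 1080 x^{2} - 1620 x + 972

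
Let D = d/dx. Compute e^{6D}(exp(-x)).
e^{- x - 6}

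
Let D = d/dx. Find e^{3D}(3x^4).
3 x^{4} + 36 x^{3} + 162 x^{2} + 324 x + 243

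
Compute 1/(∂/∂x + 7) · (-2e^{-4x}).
- \frac{2 e^{- 4 x}}{3}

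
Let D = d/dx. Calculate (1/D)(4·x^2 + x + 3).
\frac{4 x^{3}}{3} + \frac{x^{2}}{2} + 3 x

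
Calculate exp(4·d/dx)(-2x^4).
- 2 x^{4} - 32 x^{3} - 192 x^{2} - 512 x - 512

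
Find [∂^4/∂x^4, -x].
-4\frac{d^{3}}{dx^{3}}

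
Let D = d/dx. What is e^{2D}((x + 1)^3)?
x^{3} + 9 x^{2} + 27 x + 27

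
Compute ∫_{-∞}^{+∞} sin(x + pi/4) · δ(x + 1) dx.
\cos{\left(\frac{\pi}{4} + 1 \right)}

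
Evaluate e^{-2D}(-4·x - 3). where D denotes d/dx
5 - 4 x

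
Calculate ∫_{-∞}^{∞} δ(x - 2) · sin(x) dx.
\sin{\left(2 \right)}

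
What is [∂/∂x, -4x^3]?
- 12 x^{2}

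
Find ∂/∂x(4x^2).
8 x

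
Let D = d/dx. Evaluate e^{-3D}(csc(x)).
\csc{\left(x - 3 \right)}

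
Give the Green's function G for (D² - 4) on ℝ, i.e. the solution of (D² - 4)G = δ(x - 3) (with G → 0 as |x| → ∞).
-\frac{e^{-2|x - 3|}}{4}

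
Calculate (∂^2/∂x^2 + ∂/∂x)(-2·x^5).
10 x^{3} \left(- x - 4\right)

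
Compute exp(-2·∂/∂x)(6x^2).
6 x^{2} - 24 x + 24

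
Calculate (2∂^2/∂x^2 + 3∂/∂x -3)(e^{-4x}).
17 e^{- 4 x}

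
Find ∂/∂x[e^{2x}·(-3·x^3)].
x^{2} \left(- 6 x - 9\right) e^{2 x}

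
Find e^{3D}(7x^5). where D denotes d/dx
7 x^{5} + 105 x^{4} + 630 x^{3} + 1890 x^{2} + 2835 x + 1701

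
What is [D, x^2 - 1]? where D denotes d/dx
2 x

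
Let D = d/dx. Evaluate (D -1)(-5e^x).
0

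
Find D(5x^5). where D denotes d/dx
25 x^{4}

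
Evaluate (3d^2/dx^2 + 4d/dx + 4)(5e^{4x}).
340 e^{4 x}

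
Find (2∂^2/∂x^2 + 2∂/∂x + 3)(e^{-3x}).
15 e^{- 3 x}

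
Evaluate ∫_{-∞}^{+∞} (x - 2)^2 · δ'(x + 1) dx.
6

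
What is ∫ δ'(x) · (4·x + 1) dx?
-4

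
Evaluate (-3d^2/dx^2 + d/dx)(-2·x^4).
8 x^{2} \left(9 - x\right)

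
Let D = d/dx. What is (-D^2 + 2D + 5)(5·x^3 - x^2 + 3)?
25 x^{3} + 25 x^{2} - 34 x + 17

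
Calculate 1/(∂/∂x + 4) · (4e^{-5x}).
- 4 e^{- 5 x}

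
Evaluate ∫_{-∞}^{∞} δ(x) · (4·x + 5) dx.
5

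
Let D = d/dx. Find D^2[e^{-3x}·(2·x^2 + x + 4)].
\left(18 x^{2} - 15 x + 34\right) e^{- 3 x}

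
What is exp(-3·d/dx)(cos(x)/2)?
\frac{\cos{\left(x - 3 \right)}}{2}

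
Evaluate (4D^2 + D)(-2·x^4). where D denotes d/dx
8 x^{2} \left(- x - 12\right)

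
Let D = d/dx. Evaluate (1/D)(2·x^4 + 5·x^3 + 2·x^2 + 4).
\frac{2 x^{5}}{5} + \frac{5 x^{4}}{4} + \frac{2 x^{3}}{3} + 4 x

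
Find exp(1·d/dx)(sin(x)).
\sin{\left(x + 1 \right)}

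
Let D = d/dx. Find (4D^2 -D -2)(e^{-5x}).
103 e^{- 5 x}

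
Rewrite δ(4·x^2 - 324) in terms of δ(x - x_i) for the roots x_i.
\frac{\delta(x - 9) + \delta(x + 9)}{72}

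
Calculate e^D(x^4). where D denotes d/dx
x^{4} + 4 x^{3} + 6 x^{2} + 4 x + 1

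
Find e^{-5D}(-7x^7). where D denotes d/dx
- 7 x^{7} + 245 x^{6} - 3675 x^{5} + 30625 x^{4} - 153125 x^{3} + 459375 x^{2} - 765625 x + 546875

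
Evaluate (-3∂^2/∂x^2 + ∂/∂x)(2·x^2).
4 x - 12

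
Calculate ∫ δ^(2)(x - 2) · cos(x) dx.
- \cos{\left(2 \right)}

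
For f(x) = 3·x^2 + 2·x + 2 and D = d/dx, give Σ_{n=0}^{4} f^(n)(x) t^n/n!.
3 t^{2} + 2 t \left(3 x + 1\right) + 3 x^{2} + 2 x + 2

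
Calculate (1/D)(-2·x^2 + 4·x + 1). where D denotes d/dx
- \frac{2 x^{3}}{3} + 2 x^{2} + x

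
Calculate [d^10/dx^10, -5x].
-50\frac{d^{9}}{dx^{9}}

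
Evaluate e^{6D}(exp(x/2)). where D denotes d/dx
e^{\frac{x}{2} + 3}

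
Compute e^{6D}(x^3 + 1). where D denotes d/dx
x^{3} + 18 x^{2} + 108 x + 217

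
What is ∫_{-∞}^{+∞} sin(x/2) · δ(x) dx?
0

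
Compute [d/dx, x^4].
4 x^{3}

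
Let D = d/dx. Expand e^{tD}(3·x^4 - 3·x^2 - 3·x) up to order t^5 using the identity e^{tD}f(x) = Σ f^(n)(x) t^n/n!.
3 t^{4} + 12 t^{3} x + 3 t^{2} \left(6 x^{2} - 1\right) - 3 t \left(- 4 x^{3} + 2 x + 1\right) + 3 x^{4} - 3 x^{2} - 3 x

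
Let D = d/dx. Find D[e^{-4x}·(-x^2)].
2 x \left(2 x - 1\right) e^{- 4 x}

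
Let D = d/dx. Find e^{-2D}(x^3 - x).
x^{3} - 6 x^{2} + 11 x - 6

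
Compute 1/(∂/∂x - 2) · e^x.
- e^{x}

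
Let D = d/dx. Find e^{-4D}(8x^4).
8 x^{4} - 128 x^{3} + 768 x^{2} - 2048 x + 2048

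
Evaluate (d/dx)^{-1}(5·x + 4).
\frac{5 x^{2}}{2} + 4 x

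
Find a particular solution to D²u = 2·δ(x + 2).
|x + 2|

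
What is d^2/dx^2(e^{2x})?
4 e^{2 x}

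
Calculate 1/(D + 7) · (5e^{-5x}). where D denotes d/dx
\frac{5 e^{- 5 x}}{2}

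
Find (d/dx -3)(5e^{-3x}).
- 30 e^{- 3 x}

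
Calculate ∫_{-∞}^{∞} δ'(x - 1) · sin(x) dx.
- \cos{\left(1 \right)}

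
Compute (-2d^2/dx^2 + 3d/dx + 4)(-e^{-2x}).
10 e^{- 2 x}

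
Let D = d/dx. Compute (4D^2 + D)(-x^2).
- 2 x - 8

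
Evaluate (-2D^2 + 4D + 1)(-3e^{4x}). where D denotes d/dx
45 e^{4 x}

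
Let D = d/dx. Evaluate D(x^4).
4 x^{3}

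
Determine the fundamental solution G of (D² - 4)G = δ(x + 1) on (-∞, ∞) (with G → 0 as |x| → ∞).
-\frac{e^{-2|x + 1|}}{4}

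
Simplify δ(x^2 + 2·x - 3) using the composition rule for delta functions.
\frac{\delta(x - 1) + \delta(x + 3)}{4}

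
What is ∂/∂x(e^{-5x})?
- 5 e^{- 5 x}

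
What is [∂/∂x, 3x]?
3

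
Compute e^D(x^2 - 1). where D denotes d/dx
x \left(x + 2\right)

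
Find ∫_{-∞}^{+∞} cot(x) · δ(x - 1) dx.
\cot{\left(1 \right)}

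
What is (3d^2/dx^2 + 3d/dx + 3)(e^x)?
9 e^{x}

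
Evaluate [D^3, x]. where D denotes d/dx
3D^{2}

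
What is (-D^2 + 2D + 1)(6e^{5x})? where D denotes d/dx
- 84 e^{5 x}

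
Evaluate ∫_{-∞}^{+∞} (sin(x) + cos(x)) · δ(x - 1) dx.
\cos{\left(1 \right)} + \sin{\left(1 \right)}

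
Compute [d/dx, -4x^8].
- 32 x^{7}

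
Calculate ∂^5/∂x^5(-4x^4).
0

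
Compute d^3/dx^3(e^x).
e^{x}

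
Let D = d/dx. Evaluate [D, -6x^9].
- 54 x^{8}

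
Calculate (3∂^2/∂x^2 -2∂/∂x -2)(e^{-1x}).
3 e^{- x}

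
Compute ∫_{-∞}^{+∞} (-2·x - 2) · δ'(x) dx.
2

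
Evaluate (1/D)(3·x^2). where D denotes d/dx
x^{3}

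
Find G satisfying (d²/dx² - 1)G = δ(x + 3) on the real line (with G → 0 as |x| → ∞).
-\frac{e^{-|x + 3|}}{2}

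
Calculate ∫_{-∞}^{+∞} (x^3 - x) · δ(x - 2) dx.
6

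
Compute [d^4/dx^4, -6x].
-24\frac{d^{3}}{dx^{3}}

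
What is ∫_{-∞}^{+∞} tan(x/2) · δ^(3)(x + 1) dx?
- \tan^{2}{\left(\frac{1}{2} \right)} - \frac{1}{4} - \frac{3 \tan^{4}{\left(\frac{1}{2} \right)}}{4}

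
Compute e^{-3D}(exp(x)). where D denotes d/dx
e^{x - 3}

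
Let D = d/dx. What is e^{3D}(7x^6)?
7 x^{6} + 126 x^{5} + 945 x^{4} + 3780 x^{3} + 8505 x^{2} + 10206 x + 5103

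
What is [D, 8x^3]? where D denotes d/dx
24 x^{2}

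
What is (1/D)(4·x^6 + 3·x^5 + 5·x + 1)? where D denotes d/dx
\frac{4 x^{7}}{7} + \frac{x^{6}}{2} + \frac{5 x^{2}}{2} + x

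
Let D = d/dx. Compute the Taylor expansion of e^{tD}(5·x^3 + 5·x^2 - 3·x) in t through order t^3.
5 t^{3} + t^{2} \left(15 x + 5\right) + t \left(15 x^{2} + 10 x - 3\right) + 5 x^{3} + 5 x^{2} - 3 x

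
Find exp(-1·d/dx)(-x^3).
- x^{3} + 3 x^{2} - 3 x + 1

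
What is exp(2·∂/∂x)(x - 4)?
x - 2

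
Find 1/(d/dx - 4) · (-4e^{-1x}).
\frac{4 e^{- x}}{5}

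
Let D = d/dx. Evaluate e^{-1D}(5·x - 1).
5 x - 6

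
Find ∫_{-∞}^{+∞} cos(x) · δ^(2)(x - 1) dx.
- \cos{\left(1 \right)}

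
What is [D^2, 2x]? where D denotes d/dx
4D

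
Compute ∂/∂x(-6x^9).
- 54 x^{8}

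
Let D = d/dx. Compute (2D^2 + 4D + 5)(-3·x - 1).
- 15 x - 17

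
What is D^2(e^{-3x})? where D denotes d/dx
9 e^{- 3 x}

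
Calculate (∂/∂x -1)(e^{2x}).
e^{2 x}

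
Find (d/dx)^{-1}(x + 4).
\frac{x^{2}}{2} + 4 x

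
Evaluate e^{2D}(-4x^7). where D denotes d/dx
- 4 x^{7} - 56 x^{6} - 336 x^{5} - 1120 x^{4} - 2240 x^{3} - 2688 x^{2} - 1792 x - 512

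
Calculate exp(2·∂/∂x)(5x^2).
5 x^{2} + 20 x + 20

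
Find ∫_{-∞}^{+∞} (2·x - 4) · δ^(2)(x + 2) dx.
0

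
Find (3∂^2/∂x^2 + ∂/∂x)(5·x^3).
15 x \left(x + 6\right)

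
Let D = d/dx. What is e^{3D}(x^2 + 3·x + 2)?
x^{2} + 9 x + 20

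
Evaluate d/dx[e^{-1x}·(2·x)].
2 \left(1 - x\right) e^{- x}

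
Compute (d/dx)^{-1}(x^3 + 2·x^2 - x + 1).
\frac{x^{4}}{4} + \frac{2 x^{3}}{3} - \frac{x^{2}}{2} + x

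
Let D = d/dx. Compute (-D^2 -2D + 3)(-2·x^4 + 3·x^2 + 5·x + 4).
- 6 x^{4} + 16 x^{3} + 33 x^{2} + 3 x - 4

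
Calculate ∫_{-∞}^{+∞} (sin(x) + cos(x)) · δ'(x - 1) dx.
- \cos{\left(1 \right)} + \sin{\left(1 \right)}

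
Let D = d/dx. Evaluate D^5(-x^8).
- 6720 x^{3}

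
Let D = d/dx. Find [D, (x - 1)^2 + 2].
2 x - 2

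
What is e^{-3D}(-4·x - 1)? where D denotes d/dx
11 - 4 x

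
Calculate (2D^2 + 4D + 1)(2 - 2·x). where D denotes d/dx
- 2 x - 6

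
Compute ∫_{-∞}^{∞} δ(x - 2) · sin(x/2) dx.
\sin{\left(1 \right)}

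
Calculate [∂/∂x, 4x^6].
24 x^{5}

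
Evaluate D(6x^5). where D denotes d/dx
30 x^{4}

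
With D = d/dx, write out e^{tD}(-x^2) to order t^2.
- t^{2} - 2 t x - x^{2}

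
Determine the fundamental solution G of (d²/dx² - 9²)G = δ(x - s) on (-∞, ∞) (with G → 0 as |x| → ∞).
-\frac{e^{-9|x-s|}}{18}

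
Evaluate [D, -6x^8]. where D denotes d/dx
- 48 x^{7}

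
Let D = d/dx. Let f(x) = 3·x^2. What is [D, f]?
6 x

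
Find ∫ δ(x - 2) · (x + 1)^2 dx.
9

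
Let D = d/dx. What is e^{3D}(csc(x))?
\csc{\left(x + 3 \right)}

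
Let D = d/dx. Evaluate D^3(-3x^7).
- 630 x^{4}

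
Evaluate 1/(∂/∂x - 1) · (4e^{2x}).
4 e^{2 x}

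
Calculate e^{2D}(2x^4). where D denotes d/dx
2 x^{4} + 16 x^{3} + 48 x^{2} + 64 x + 32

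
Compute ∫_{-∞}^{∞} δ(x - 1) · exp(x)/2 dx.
\frac{e}{2}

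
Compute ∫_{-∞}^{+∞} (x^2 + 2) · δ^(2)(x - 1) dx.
2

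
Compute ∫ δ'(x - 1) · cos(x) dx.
\sin{\left(1 \right)}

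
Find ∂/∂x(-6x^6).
- 36 x^{5}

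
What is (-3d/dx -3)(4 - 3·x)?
9 x - 3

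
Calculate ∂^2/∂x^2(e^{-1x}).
e^{- x}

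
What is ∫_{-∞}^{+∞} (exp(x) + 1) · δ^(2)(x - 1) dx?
e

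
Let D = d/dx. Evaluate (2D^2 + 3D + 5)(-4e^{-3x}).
- 56 e^{- 3 x}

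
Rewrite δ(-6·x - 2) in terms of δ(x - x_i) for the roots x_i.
\frac{\delta(x + 1/3)}{6}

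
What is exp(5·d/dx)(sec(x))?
\sec{\left(x + 5 \right)}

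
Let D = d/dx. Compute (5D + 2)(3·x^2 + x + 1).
6 x^{2} + 32 x + 7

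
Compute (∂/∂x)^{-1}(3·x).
\frac{3 x^{2}}{2}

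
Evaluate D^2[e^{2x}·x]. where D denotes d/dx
4 \left(x + 1\right) e^{2 x}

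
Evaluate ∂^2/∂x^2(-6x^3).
- 36 x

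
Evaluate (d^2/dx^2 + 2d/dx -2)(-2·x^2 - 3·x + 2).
4 x^{2} - 2 x - 14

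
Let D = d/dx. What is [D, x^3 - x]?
3 x^{2} - 1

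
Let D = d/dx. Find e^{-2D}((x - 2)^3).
x^{3} - 12 x^{2} + 48 x - 64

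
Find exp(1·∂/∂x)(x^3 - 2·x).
x^{3} + 3 x^{2} + x - 1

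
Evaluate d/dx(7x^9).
63 x^{8}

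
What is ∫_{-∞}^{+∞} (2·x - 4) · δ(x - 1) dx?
-2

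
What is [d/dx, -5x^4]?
- 20 x^{3}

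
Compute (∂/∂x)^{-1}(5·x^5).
\frac{5 x^{6}}{6}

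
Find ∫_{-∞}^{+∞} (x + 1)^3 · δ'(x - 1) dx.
-12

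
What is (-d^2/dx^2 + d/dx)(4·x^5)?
20 x^{3} \left(x - 4\right)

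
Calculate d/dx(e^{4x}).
4 e^{4 x}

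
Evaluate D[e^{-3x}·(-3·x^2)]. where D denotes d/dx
3 x \left(3 x - 2\right) e^{- 3 x}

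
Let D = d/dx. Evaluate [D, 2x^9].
18 x^{8}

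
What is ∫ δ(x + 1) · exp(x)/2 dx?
\frac{1}{2 e}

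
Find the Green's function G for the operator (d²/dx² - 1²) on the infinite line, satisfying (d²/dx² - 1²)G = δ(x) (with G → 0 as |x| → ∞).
-\frac{e^{-|x|}}{2}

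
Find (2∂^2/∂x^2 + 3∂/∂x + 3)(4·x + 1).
12 x + 15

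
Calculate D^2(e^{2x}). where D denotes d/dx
4 e^{2 x}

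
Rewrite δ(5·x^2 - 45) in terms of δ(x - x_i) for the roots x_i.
\frac{\delta(x - 3) + \delta(x + 3)}{30}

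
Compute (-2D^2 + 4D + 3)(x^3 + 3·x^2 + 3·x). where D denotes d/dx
3 x \left(x^{2} + 7 x + 7\right)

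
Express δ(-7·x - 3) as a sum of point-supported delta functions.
\frac{\delta(x + 3/7)}{7}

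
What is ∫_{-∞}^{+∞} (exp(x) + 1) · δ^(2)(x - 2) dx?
e^{2}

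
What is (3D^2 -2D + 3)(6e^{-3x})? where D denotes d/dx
216 e^{- 3 x}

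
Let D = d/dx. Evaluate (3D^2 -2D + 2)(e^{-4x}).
58 e^{- 4 x}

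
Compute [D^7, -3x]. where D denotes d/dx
-21D^{6}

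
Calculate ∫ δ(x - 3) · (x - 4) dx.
-1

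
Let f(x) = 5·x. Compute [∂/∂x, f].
5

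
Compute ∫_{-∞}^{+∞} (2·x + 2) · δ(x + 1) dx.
0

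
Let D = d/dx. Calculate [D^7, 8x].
56D^{6}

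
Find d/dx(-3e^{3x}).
- 9 e^{3 x}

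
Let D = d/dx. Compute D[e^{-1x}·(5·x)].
5 \left(1 - x\right) e^{- x}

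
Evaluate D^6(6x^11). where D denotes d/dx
1995840 x^{5}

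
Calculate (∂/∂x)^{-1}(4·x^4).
\frac{4 x^{5}}{5}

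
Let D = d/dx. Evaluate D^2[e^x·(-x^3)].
- x \left(x^{2} + 6 x + 6\right) e^{x}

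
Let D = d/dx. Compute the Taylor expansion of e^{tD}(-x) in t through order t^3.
- t - x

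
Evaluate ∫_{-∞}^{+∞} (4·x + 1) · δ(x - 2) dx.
9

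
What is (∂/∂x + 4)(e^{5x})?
9 e^{5 x}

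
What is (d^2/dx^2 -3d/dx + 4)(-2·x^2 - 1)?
- 8 x^{2} + 12 x - 8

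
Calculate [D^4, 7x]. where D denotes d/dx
28D^{3}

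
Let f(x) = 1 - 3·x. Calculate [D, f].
-3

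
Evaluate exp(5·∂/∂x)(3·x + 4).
3 x + 19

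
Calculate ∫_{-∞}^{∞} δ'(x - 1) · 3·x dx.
-3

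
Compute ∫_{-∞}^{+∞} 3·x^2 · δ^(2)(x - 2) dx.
6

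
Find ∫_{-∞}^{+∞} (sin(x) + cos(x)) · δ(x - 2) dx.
\cos{\left(2 \right)} + \sin{\left(2 \right)}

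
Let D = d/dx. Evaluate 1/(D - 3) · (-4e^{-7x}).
\frac{2 e^{- 7 x}}{5}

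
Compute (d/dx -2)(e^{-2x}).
- 4 e^{- 2 x}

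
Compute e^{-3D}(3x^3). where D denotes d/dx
3 x^{3} - 27 x^{2} + 81 x - 81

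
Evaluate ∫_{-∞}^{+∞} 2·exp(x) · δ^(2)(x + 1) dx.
\frac{2}{e}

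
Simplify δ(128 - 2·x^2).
\frac{\delta(x - 8) + \delta(x + 8)}{32}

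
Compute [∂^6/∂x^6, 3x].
18\frac{d^{5}}{dx^{5}}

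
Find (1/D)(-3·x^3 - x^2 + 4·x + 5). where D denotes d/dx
- \frac{3 x^{4}}{4} - \frac{x^{3}}{3} + 2 x^{2} + 5 x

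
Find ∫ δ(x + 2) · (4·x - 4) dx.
-12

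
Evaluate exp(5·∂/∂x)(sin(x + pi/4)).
\sin{\left(x + \frac{\pi}{4} + 5 \right)}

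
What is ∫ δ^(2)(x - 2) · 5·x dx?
0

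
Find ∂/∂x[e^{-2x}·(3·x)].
3 \left(1 - 2 x\right) e^{- 2 x}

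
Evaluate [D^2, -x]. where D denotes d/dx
-2D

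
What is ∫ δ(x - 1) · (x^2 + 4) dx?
5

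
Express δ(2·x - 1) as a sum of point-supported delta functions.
\frac{\delta(x - 1/2)}{2}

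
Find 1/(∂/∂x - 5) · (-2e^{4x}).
2 e^{4 x}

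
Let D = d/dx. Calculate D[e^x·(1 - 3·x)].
\left(- 3 x - 2\right) e^{x}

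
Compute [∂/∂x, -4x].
-4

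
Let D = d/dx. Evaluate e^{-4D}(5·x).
5 x - 20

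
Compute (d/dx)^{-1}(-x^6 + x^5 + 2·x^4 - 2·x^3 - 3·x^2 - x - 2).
- \frac{x^{7}}{7} + \frac{x^{6}}{6} + \frac{2 x^{5}}{5} - \frac{x^{4}}{2} - x^{3} - \frac{x^{2}}{2} - 2 x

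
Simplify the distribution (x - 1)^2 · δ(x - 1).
0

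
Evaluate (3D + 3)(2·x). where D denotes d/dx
6 x + 6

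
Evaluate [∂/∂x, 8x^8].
64 x^{7}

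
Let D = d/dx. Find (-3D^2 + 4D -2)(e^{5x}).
- 57 e^{5 x}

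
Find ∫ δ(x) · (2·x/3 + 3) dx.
3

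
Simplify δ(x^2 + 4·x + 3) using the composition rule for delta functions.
\frac{\delta(x + 1) + \delta(x + 3)}{2}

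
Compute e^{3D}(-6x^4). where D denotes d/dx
- 6 x^{4} - 72 x^{3} - 324 x^{2} - 648 x - 486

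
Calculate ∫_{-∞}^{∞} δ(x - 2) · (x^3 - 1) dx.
7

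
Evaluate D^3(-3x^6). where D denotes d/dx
- 360 x^{3}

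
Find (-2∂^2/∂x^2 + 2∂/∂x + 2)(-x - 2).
- 2 x - 6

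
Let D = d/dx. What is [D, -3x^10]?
- 30 x^{9}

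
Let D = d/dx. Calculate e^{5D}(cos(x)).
\cos{\left(x + 5 \right)}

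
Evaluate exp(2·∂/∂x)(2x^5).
2 x^{5} + 20 x^{4} + 80 x^{3} + 160 x^{2} + 160 x + 64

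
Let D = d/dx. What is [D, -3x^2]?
- 6 x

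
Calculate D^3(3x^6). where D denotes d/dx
360 x^{3}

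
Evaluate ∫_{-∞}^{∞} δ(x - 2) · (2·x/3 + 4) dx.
\frac{16}{3}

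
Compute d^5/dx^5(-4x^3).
0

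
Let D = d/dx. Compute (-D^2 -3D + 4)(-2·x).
6 - 8 x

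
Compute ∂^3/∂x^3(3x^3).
18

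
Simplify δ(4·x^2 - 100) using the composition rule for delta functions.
\frac{\delta(x - 5) + \delta(x + 5)}{40}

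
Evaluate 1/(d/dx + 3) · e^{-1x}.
\frac{e^{- x}}{2}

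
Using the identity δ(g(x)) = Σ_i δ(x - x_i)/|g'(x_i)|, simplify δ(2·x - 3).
\frac{\delta(x - 3/2)}{2}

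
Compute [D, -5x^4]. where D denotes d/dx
- 20 x^{3}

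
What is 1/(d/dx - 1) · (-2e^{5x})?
- \frac{e^{5 x}}{2}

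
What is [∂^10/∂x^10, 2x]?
20\frac{d^{9}}{dx^{9}}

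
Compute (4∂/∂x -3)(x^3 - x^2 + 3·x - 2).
- 3 x^{3} + 15 x^{2} - 17 x + 18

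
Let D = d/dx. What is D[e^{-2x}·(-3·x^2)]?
6 x \left(x - 1\right) e^{- 2 x}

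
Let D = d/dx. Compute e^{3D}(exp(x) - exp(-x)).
2 \sinh{\left(x + 3 \right)}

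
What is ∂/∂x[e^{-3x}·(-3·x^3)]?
9 x^{2} \left(x - 1\right) e^{- 3 x}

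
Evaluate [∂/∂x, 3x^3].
9 x^{2}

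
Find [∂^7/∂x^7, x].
7\frac{d^{6}}{dx^{6}}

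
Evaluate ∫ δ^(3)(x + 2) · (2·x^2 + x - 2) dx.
0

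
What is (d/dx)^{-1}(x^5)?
\frac{x^{6}}{6}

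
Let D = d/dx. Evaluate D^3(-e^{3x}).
- 27 e^{3 x}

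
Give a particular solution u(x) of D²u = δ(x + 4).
\frac{|x + 4|}{2}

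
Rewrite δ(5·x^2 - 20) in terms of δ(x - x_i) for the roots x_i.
\frac{\delta(x - 2) + \delta(x + 2)}{20}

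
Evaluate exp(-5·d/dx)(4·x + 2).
4 x - 18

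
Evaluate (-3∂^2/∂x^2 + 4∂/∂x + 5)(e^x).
6 e^{x}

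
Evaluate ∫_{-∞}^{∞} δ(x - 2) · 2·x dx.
4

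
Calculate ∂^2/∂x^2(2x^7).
84 x^{5}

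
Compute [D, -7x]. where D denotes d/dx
-7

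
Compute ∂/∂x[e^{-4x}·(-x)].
\left(4 x - 1\right) e^{- 4 x}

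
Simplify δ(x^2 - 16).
\frac{\delta(x - 4) + \delta(x + 4)}{8}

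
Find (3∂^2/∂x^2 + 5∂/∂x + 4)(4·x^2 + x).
16 x^{2} + 44 x + 29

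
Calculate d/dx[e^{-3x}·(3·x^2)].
3 x \left(2 - 3 x\right) e^{- 3 x}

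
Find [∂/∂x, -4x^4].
- 16 x^{3}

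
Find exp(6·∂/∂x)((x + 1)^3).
x^{3} + 21 x^{2} + 147 x + 343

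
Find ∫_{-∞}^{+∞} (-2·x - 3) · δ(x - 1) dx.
-5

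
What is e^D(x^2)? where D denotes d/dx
x^{2} + 2 x + 1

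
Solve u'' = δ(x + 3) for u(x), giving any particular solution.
\frac{|x + 3|}{2}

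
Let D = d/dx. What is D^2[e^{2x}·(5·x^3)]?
10 x \left(2 x^{2} + 6 x + 3\right) e^{2 x}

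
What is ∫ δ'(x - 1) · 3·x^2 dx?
-6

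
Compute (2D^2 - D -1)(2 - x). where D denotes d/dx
x - 1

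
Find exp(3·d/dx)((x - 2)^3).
x^{3} + 3 x^{2} + 3 x + 1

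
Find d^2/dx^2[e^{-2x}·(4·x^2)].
8 \left(2 x^{2} - 4 x + 1\right) e^{- 2 x}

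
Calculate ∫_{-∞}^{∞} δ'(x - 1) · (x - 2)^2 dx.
2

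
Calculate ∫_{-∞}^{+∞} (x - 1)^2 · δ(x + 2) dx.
9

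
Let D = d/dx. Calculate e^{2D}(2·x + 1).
2 x + 5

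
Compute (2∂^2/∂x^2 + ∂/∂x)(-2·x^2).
- 4 x - 8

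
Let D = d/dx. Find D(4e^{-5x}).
- 20 e^{- 5 x}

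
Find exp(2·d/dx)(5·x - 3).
5 x + 7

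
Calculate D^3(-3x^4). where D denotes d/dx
- 72 x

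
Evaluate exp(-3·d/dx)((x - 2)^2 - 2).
x^{2} - 10 x + 23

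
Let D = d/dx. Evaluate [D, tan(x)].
\frac{1}{\cos^{2}{\left(x \right)}}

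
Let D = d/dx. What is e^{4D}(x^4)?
x^{4} + 16 x^{3} + 96 x^{2} + 256 x + 256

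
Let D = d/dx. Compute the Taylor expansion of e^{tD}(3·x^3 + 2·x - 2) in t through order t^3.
3 t^{3} + 9 t^{2} x + t \left(9 x^{2} + 2\right) + 3 x^{3} + 2 x - 2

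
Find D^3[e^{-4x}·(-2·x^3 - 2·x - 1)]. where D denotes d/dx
4 \left(32 x^{3} - 72 x^{2} + 68 x - 11\right) e^{- 4 x}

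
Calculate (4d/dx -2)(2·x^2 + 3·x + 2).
- 4 x^{2} + 10 x + 8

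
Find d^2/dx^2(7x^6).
210 x^{4}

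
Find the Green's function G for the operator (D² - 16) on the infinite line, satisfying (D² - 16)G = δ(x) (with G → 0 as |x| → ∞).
-\frac{e^{-4|x|}}{8}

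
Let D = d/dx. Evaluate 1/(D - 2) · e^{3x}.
e^{3 x}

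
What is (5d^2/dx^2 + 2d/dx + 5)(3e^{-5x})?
360 e^{- 5 x}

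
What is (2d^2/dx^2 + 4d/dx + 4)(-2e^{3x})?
- 68 e^{3 x}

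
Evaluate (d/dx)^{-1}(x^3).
\frac{x^{4}}{4}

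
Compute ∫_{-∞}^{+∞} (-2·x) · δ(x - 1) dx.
-2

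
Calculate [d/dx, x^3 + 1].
3 x^{2}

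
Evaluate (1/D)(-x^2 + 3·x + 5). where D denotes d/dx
- \frac{x^{3}}{3} + \frac{3 x^{2}}{2} + 5 x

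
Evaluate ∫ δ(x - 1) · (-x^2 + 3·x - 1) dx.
1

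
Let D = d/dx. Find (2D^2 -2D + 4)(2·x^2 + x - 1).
8 x^{2} - 4 x + 2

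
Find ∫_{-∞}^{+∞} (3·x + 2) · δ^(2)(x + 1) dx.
0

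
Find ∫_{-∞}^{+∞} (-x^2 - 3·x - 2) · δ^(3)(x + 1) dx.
0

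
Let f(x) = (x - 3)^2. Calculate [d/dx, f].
2 x - 6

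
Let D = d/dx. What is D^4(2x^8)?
3360 x^{4}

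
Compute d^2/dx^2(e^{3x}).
9 e^{3 x}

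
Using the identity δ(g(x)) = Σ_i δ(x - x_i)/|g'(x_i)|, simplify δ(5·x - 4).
\frac{\delta(x - 4/5)}{5}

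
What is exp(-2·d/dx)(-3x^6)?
- 3 x^{6} + 36 x^{5} - 180 x^{4} + 480 x^{3} - 720 x^{2} + 576 x - 192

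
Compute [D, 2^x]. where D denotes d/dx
2^{x} \log{\left(2 \right)}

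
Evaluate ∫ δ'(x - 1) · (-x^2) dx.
2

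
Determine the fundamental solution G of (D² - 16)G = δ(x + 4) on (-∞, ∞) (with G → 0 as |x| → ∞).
-\frac{e^{-4|x + 4|}}{8}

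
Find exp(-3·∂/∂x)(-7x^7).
- 7 x^{7} + 147 x^{6} - 1323 x^{5} + 6615 x^{4} - 19845 x^{3} + 35721 x^{2} - 35721 x + 15309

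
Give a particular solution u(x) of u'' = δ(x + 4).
\frac{|x + 4|}{2}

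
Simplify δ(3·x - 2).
\frac{\delta(x - 2/3)}{3}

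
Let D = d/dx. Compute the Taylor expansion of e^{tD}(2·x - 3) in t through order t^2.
2 t + 2 x - 3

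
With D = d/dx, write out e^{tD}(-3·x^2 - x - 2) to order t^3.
- 3 t^{2} - t \left(6 x + 1\right) - 3 x^{2} - x - 2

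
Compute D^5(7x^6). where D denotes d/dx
5040 x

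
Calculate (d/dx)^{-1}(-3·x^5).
- \frac{x^{6}}{2}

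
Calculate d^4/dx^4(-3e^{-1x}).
- 3 e^{- x}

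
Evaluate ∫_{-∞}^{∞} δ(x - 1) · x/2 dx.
\frac{1}{2}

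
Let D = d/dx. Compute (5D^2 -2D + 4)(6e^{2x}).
120 e^{2 x}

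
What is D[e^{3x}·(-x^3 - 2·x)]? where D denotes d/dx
\left(- 3 x^{2} + 3 x \left(- x^{2} - 2\right) - 2\right) e^{3 x}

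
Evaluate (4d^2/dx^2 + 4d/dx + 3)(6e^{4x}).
498 e^{4 x}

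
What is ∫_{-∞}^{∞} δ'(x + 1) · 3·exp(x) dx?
- \frac{3}{e}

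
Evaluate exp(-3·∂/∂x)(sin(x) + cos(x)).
\sqrt{2} \cos{\left(- x + \frac{\pi}{4} + 3 \right)}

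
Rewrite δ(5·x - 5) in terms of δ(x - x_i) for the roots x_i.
\frac{\delta(x - 1)}{5}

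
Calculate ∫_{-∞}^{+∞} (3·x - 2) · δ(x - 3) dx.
7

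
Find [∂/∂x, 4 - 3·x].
-3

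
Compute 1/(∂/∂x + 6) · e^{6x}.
\frac{e^{6 x}}{12}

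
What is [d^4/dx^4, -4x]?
-16\frac{d^{3}}{dx^{3}}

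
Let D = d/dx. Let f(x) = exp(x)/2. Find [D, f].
\frac{e^{x}}{2}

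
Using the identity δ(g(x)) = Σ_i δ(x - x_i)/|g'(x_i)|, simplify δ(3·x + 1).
\frac{\delta(x + 1/3)}{3}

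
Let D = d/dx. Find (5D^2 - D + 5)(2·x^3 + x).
10 x^{3} - 6 x^{2} + 65 x - 1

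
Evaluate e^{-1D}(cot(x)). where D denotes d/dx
\cot{\left(x - 1 \right)}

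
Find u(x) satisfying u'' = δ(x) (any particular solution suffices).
\frac{|x|}{2}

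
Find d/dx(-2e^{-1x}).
2 e^{- x}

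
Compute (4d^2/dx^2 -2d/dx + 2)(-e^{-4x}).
- 74 e^{- 4 x}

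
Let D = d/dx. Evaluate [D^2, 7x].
14D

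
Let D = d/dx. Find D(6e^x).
6 e^{x}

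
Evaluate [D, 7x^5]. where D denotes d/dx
35 x^{4}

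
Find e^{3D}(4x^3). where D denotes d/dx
4 x^{3} + 36 x^{2} + 108 x + 108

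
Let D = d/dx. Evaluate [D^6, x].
6D^{5}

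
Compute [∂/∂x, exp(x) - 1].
e^{x}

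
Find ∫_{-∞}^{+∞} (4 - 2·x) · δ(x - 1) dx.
2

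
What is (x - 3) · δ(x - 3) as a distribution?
0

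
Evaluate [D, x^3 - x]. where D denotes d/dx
3 x^{2} - 1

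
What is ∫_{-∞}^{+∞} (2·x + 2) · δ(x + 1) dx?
0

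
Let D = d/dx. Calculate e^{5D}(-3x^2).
- 3 x^{2} - 30 x - 75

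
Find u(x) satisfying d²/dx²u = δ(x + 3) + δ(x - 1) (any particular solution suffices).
\frac{|x + 3|}{2} + \frac{|x - 1|}{2}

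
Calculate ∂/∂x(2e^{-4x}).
- 8 e^{- 4 x}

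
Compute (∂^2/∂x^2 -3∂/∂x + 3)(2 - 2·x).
12 - 6 x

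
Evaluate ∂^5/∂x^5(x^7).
2520 x^{2}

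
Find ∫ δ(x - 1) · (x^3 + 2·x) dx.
3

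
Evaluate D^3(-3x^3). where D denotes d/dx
-18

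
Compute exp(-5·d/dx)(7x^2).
7 x^{2} - 70 x + 175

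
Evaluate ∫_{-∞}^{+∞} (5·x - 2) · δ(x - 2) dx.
8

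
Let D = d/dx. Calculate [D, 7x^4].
28 x^{3}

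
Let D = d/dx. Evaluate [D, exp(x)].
e^{x}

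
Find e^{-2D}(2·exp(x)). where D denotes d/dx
2 e^{x - 2}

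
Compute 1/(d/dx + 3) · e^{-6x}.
- \frac{e^{- 6 x}}{3}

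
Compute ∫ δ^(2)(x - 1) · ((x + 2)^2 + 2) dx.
2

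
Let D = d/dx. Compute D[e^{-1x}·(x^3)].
x^{2} \left(3 - x\right) e^{- x}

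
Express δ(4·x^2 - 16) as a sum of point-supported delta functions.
\frac{\delta(x - 2) + \delta(x + 2)}{16}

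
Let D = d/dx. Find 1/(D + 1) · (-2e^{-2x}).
2 e^{- 2 x}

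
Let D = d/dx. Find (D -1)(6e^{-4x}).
- 30 e^{- 4 x}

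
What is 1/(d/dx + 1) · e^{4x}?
\frac{e^{4 x}}{5}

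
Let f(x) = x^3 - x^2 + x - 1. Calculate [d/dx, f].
3 x^{2} - 2 x + 1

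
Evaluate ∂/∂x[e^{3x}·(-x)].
\left(- 3 x - 1\right) e^{3 x}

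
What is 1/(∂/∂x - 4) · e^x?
- \frac{e^{x}}{3}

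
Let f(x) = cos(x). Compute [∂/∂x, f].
- \sin{\left(x \right)}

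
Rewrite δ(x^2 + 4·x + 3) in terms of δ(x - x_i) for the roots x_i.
\frac{\delta(x + 3) + \delta(x + 1)}{2}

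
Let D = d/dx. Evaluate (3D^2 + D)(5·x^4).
20 x^{2} \left(x + 9\right)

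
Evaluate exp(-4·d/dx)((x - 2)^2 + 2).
x^{2} - 12 x + 38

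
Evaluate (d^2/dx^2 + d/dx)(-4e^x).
- 8 e^{x}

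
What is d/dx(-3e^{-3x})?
9 e^{- 3 x}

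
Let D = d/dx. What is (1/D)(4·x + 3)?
2 x^{2} + 3 x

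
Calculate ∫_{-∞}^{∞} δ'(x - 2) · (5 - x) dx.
1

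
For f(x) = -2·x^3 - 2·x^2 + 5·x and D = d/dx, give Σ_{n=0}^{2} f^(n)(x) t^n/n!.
- t^{2} \left(6 x + 2\right) - t \left(6 x^{2} + 4 x - 5\right) - 2 x^{3} - 2 x^{2} + 5 x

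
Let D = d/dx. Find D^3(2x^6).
240 x^{3}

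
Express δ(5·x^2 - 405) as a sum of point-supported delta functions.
\frac{\delta(x - 9) + \delta(x + 9)}{90}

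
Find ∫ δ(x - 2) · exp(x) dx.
e^{2}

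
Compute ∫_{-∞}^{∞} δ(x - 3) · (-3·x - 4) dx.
-13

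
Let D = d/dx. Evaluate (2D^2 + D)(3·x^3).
9 x \left(x + 4\right)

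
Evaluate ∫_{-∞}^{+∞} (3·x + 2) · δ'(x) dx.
-3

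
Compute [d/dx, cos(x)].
- \sin{\left(x \right)}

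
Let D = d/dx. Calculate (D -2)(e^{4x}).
2 e^{4 x}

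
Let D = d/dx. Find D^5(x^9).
15120 x^{4}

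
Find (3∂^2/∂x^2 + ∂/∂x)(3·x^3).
9 x \left(x + 6\right)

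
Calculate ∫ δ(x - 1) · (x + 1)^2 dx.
4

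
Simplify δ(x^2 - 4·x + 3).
\frac{\delta(x - 3) + \delta(x - 1)}{2}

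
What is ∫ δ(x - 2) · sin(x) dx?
\sin{\left(2 \right)}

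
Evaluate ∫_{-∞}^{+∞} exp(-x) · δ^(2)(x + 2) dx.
e^{2}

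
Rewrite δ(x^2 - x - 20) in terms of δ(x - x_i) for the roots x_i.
\frac{\delta(x + 4) + \delta(x - 5)}{9}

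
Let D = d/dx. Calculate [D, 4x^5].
20 x^{4}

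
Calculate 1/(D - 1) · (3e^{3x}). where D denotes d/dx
\frac{3 e^{3 x}}{2}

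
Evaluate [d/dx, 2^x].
2^{x} \log{\left(2 \right)}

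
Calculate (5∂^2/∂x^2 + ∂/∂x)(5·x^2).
10 x + 50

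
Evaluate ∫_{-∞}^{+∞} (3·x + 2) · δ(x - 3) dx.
11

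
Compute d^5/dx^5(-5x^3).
0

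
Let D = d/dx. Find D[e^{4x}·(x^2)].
2 x \left(2 x + 1\right) e^{4 x}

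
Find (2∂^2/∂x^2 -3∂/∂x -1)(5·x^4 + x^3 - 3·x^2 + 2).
- 5 x^{4} - 61 x^{3} + 114 x^{2} + 30 x - 14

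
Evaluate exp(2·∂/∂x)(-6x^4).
- 6 x^{4} - 48 x^{3} - 144 x^{2} - 192 x - 96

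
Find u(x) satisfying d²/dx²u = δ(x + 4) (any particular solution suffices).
\frac{|x + 4|}{2}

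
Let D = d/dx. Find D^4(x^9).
3024 x^{5}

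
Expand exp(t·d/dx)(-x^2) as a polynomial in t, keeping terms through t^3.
- t^{2} - 2 t x - x^{2}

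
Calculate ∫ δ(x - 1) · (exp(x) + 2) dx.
2 + e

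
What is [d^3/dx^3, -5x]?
-15\frac{d^{2}}{dx^{2}}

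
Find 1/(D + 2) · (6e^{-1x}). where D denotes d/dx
6 e^{- x}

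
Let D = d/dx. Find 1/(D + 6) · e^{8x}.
\frac{e^{8 x}}{14}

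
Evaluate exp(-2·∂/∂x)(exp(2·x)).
e^{2 x - 4}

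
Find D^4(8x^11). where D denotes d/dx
63360 x^{7}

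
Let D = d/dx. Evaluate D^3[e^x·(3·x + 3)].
3 \left(x + 4\right) e^{x}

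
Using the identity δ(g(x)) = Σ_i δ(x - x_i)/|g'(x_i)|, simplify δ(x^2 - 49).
\frac{\delta(x - 7) + \delta(x + 7)}{14}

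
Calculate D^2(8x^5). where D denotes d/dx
160 x^{3}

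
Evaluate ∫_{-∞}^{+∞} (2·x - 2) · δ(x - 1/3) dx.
- \frac{4}{3}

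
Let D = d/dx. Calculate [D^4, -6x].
-24D^{3}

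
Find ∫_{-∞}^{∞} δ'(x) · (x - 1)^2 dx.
2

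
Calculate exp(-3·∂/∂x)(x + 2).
x - 1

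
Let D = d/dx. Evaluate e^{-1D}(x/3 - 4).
\frac{x}{3} - \frac{13}{3}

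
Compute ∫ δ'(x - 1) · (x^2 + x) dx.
-3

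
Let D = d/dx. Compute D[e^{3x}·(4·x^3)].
12 x^{2} \left(x + 1\right) e^{3 x}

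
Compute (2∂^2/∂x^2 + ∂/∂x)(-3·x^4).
12 x^{2} \left(- x - 6\right)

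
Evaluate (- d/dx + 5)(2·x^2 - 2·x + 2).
10 x^{2} - 14 x + 12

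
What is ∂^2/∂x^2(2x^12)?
264 x^{10}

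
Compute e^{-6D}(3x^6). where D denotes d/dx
3 x^{6} - 108 x^{5} + 1620 x^{4} - 12960 x^{3} + 58320 x^{2} - 139968 x + 139968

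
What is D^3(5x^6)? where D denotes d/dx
600 x^{3}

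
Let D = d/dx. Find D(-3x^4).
- 12 x^{3}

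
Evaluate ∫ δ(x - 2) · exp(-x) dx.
e^{-2}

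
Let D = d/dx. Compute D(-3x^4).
- 12 x^{3}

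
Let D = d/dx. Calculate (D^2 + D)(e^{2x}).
6 e^{2 x}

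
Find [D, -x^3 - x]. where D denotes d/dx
- 3 x^{2} - 1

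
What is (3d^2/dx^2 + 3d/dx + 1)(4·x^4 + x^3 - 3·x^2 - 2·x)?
4 x^{4} + 49 x^{3} + 150 x^{2} - 2 x - 24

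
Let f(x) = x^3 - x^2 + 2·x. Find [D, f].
3 x^{2} - 2 x + 2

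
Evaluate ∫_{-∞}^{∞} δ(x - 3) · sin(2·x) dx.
\sin{\left(6 \right)}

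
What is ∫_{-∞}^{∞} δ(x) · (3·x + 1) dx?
1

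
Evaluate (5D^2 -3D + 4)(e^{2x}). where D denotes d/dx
18 e^{2 x}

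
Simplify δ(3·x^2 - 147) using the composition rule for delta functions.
\frac{\delta(x - 7) + \delta(x + 7)}{42}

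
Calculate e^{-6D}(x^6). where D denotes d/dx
x^{6} - 36 x^{5} + 540 x^{4} - 4320 x^{3} + 19440 x^{2} - 46656 x + 46656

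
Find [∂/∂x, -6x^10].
- 60 x^{9}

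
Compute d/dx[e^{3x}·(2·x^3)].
6 x^{2} \left(x + 1\right) e^{3 x}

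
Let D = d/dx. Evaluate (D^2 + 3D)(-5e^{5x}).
- 200 e^{5 x}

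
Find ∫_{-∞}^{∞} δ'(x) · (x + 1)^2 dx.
-2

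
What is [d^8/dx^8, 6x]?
48\frac{d^{7}}{dx^{7}}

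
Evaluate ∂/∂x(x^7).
7 x^{6}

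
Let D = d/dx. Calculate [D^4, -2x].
-8D^{3}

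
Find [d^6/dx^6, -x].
-6\frac{d^{5}}{dx^{5}}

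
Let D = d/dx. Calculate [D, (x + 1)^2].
2 x + 2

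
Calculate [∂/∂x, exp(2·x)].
2 e^{2 x}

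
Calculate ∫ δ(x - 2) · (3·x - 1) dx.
5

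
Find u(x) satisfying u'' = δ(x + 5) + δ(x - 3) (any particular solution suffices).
\frac{|x + 5|}{2} + \frac{|x - 3|}{2}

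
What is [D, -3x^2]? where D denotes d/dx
- 6 x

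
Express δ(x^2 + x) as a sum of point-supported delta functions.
\frac{\delta(x + 1) + \delta(x)}{1}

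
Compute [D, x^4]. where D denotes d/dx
4 x^{3}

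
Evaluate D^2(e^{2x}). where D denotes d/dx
4 e^{2 x}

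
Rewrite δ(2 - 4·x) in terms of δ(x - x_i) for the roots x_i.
\frac{\delta(x - 1/2)}{4}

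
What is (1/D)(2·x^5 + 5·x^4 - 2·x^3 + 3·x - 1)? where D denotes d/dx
\frac{x^{6}}{3} + x^{5} - \frac{x^{4}}{2} + \frac{3 x^{2}}{2} - x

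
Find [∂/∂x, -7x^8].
- 56 x^{7}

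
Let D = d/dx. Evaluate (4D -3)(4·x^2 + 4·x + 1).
- 12 x^{2} + 20 x + 13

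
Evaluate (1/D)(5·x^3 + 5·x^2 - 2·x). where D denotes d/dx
\frac{5 x^{4}}{4} + \frac{5 x^{3}}{3} - x^{2}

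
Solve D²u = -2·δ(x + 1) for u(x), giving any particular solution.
-|x + 1|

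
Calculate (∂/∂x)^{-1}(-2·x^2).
- \frac{2 x^{3}}{3}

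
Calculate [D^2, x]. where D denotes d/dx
2D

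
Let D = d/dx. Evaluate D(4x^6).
24 x^{5}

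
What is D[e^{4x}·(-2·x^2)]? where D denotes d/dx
4 x \left(- 2 x - 1\right) e^{4 x}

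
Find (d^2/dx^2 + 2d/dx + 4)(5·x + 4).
20 x + 26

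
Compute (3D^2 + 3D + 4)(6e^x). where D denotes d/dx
60 e^{x}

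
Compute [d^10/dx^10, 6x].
60\frac{d^{9}}{dx^{9}}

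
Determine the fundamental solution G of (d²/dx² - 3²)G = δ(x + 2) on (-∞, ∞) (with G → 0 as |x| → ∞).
-\frac{e^{-3|x + 2|}}{6}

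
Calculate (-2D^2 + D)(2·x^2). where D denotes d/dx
4 x - 8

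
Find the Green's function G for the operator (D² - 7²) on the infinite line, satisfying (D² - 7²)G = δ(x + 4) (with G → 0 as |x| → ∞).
-\frac{e^{-7|x + 4|}}{14}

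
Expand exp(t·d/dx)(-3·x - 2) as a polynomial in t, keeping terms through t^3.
- 3 t - 3 x - 2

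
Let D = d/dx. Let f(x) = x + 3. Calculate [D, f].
1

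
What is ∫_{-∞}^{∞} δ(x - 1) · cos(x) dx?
\cos{\left(1 \right)}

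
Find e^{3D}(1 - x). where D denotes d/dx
- x - 2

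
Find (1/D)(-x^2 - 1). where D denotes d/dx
- \frac{x^{3}}{3} - x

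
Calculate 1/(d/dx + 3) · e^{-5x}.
- \frac{e^{- 5 x}}{2}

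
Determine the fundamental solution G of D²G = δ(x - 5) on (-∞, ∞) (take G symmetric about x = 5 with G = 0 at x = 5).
\frac{|x - 5|}{2}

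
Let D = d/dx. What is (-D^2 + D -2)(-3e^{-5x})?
96 e^{- 5 x}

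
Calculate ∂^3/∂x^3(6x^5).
360 x^{2}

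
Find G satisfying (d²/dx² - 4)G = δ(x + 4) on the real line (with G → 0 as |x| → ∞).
-\frac{e^{-2|x + 4|}}{4}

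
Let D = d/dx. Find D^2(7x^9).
504 x^{7}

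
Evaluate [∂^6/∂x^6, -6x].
-36\frac{d^{5}}{dx^{5}}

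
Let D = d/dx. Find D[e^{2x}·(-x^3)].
x^{2} \left(- 2 x - 3\right) e^{2 x}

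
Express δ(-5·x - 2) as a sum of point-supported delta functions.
\frac{\delta(x + 2/5)}{5}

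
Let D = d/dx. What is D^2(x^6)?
30 x^{4}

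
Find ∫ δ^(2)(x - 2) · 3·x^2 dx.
6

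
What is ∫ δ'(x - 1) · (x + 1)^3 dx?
-12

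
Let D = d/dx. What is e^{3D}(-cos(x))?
- \cos{\left(x + 3 \right)}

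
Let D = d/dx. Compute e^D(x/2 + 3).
\frac{x}{2} + \frac{7}{2}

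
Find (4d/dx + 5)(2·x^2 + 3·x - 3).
10 x^{2} + 31 x - 3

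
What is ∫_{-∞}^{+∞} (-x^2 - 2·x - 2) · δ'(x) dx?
2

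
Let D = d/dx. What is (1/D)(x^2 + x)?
\frac{x^{3}}{3} + \frac{x^{2}}{2}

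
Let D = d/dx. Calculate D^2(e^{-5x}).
25 e^{- 5 x}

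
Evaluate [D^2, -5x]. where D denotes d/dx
-10D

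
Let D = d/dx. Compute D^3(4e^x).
4 e^{x}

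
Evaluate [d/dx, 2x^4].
8 x^{3}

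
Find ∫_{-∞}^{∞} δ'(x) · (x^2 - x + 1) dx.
1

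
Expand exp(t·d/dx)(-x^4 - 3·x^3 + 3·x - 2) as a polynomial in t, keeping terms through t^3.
- t^{3} \left(4 x + 3\right) - 3 t^{2} x \left(2 x + 3\right) - t \left(4 x^{3} + 9 x^{2} - 3\right) - x^{4} - 3 x^{3} + 3 x - 2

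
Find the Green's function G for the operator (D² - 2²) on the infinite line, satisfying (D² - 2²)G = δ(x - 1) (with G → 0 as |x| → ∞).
-\frac{e^{-2|x - 1|}}{4}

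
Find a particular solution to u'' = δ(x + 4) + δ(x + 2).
\frac{|x + 4|}{2} + \frac{|x + 2|}{2}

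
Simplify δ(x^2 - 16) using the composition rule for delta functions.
\frac{\delta(x - 4) + \delta(x + 4)}{8}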